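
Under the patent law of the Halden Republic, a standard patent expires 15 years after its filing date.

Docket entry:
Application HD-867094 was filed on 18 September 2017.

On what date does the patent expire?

September 18, 2032

Filing date + 15 years → 18 September 2032.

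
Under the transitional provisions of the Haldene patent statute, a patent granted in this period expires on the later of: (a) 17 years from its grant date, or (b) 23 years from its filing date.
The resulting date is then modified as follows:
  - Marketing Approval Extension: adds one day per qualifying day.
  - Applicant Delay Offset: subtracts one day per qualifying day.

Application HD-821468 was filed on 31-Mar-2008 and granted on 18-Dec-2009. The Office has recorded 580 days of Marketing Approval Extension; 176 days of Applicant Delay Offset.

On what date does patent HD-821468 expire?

(a) grant + 17 years → 18 December 2026.
(b) filing + 23 years → 31 March 2031.
Later of the two: 31 March 2031.
Marketing Approval Extension: +580 days → 31 October 2032.
Applicant Delay Offset: −176 days → 8 May 2032.

May 8, 2032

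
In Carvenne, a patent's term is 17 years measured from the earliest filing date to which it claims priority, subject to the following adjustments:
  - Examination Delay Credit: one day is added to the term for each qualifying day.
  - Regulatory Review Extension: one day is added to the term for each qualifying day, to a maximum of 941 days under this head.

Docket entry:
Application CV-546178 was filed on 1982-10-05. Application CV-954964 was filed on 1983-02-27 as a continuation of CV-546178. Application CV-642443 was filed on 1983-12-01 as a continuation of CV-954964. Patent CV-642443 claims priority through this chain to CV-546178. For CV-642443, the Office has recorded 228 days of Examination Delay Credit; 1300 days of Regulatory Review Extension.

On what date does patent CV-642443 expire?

2002-12-17

Earliest priority filing: 5 October 1982.
Base term: 5 October 1982 + 17 years → 5 October 1999.
Examination Delay Credit: +228 days → 20 May 2000.
Regulatory Review Extension: 1300 days claimed exceeds the 941-day cap, so +941 days → 17 December 2002.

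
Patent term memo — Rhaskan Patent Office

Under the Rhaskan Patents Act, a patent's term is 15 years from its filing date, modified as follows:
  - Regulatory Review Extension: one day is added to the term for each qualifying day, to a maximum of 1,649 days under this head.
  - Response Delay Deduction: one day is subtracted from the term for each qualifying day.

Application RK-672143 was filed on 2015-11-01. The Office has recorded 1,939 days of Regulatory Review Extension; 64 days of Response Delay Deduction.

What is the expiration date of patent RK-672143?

2035-03-05

Base term: filing date + 15 years → 1 November 2030.
Regulatory Review Extension: 1939 days claimed exceeds the 1649-day cap, so +1649 days → 8 May 2035.
Response Delay Deduction: −64 days → 5 March 2035.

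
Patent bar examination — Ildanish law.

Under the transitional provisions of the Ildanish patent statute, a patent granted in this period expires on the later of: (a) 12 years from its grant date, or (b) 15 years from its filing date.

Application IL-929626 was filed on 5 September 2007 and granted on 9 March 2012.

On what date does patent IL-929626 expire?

(a) grant + 12 years → 9 March 2024.
(b) filing + 15 years → 5 September 2022.
Later of the two: 9 March 2024.

2024-03-09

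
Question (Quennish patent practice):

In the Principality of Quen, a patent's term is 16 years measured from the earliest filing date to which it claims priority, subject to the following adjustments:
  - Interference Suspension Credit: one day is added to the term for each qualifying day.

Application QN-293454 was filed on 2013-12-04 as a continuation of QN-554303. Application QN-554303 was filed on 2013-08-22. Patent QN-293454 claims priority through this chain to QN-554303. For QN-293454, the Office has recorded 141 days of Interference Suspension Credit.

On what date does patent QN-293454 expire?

January 10, 2030

Earliest priority filing: 22 August 2013.
Base term: 22 August 2013 + 16 years → 22 August 2029.
Interference Suspension Credit: +141 days → 10 January 2030.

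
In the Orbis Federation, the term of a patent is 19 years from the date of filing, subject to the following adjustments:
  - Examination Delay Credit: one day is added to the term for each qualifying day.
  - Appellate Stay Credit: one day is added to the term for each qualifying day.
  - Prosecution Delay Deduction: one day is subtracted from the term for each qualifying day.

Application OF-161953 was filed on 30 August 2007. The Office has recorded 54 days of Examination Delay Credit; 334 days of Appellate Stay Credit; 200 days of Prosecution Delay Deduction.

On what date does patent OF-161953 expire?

March 6, 2027

Base term: filing date + 19 years → 30 August 2026.
Examination Delay Credit: +54 days → 23 October 2026.
Appellate Stay Credit: +334 days → 22 September 2027.
Prosecution Delay Deduction: −200 days → 6 March 2027.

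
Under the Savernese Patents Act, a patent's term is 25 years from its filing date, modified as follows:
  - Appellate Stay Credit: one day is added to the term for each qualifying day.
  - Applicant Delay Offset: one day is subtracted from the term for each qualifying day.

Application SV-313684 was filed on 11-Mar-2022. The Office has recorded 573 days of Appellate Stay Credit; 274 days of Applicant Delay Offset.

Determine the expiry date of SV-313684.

2048-01-04

Base term: filing date + 25 years → 11 March 2047.
Appellate Stay Credit: +573 days → 4 October 2048.
Applicant Delay Offset: −274 days → 4 January 2048.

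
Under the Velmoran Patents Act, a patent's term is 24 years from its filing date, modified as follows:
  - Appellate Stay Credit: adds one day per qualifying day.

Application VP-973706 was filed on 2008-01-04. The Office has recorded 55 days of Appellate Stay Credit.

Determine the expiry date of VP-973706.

February 28, 2032

Base term: filing date + 24 years → 4 January 2032.
Appellate Stay Credit: +55 days → 28 February 2032.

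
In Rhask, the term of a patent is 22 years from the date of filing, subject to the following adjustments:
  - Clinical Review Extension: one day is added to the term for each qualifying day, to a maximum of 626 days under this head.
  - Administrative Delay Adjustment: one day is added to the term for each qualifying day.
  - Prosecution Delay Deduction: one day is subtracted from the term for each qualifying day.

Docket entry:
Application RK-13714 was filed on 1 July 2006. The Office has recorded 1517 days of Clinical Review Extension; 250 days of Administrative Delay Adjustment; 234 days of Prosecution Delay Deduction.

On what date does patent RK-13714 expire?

Base term: filing date + 22 years → 1 July 2028.
Clinical Review Extension: 1517 days claimed exceeds the 626-day cap, so +626 days → 19 March 2030.
Administrative Delay Adjustment: +250 days → 24 November 2030.
Prosecution Delay Deduction: −234 days → 4 April 2030.

April 4, 2030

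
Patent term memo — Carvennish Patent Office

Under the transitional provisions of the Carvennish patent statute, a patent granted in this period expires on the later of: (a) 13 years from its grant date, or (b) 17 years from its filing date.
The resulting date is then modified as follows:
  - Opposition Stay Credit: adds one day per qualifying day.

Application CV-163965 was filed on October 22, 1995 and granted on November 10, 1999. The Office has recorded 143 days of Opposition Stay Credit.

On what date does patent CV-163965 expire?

April 2, 2013

(a) grant + 13 years → 10 November 2012.
(b) filing + 17 years → 22 October 2012.
Later of the two: 10 November 2012.
Opposition Stay Credit: +143 days → 2 April 2013.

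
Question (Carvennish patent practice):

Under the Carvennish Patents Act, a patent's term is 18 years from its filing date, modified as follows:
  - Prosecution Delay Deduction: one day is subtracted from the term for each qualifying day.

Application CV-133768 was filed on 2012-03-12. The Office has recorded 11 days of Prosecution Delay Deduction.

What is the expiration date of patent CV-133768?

Base term: filing date + 18 years → 12 March 2030.
Prosecution Delay Deduction: −11 days → 1 March 2030.

March 1, 2030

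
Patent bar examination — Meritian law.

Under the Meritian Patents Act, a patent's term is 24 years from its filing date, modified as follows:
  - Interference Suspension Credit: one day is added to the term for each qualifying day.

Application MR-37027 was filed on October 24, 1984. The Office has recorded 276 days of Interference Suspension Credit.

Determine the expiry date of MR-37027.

Base term: filing date + 24 years → 24 October 2008.
Interference Suspension Credit: +276 days → 27 July 2009.

July 27, 2009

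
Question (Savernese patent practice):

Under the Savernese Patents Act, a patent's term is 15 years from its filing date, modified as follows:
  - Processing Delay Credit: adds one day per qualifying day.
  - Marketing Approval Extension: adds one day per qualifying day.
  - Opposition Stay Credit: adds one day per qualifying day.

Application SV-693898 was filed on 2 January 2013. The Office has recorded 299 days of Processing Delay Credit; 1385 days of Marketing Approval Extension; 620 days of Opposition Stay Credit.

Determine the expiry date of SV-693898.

April 24, 2034

Base term: filing date + 15 years → 2 January 2028.
Processing Delay Credit: +299 days → 27 October 2028.
Marketing Approval Extension: +1385 days → 12 August 2032.
Opposition Stay Credit: +620 days → 24 April 2034.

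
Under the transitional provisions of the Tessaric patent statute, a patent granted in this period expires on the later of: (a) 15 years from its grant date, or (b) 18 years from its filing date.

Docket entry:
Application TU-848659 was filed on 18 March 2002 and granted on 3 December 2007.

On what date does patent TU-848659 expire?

December 3, 2022

(a) grant + 15 years → 3 December 2022.
(b) filing + 18 years → 18 March 2020.
Later of the two: 3 December 2022.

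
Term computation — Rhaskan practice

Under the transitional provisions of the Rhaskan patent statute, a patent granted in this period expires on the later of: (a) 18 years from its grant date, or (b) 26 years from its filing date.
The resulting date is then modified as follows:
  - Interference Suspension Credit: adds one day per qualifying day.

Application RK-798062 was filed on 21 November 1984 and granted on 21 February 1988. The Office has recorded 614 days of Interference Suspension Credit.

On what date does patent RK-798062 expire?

July 27, 2012

(a) grant + 18 years → 21 February 2006.
(b) filing + 26 years → 21 November 2010.
Later of the two: 21 November 2010.
Interference Suspension Credit: +614 days → 27 July 2012.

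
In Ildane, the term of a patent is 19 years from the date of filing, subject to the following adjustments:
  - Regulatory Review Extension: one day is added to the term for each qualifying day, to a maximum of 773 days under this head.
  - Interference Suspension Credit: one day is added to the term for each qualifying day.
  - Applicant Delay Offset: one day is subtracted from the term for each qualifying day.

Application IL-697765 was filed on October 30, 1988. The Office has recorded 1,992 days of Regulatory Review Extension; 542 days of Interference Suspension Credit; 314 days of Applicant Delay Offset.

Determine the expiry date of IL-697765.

July 27, 2010

Base term: filing date + 19 years → 30 October 2007.
Regulatory Review Extension: 1992 days claimed exceeds the 773-day cap, so +773 days → 11 December 2009.
Interference Suspension Credit: +542 days → 6 June 2011.
Applicant Delay Offset: −314 days → 27 July 2010.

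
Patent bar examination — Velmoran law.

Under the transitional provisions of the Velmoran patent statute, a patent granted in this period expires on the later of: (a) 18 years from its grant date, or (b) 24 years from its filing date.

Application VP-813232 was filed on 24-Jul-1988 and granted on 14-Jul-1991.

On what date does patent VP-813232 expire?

2012-07-24

(a) grant + 18 years → 14 July 2009.
(b) filing + 24 years → 24 July 2012.
Later of the two: 24 July 2012.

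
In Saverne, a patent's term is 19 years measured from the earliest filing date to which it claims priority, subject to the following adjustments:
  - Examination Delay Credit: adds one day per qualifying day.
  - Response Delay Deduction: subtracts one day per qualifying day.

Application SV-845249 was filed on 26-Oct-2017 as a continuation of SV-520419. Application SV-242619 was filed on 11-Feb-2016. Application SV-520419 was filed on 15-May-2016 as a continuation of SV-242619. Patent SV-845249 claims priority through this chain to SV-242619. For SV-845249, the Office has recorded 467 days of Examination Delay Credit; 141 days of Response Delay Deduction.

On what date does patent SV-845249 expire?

2036-01-03

Earliest priority filing: 11 February 2016.
Base term: 11 February 2016 + 19 years → 11 February 2035.
Examination Delay Credit: +467 days → 23 May 2036.
Response Delay Deduction: −141 days → 3 January 2036.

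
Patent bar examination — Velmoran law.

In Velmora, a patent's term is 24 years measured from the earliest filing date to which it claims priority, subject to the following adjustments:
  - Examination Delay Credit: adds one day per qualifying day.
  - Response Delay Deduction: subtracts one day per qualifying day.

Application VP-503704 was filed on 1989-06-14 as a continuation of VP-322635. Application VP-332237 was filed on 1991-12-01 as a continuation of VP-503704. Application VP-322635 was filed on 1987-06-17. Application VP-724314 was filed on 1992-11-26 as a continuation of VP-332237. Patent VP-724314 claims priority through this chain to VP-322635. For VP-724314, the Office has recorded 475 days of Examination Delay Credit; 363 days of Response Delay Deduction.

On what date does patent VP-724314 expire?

October 7, 2011

Earliest priority filing: 17 June 1987.
Base term: 17 June 1987 + 24 years → 17 June 2011.
Examination Delay Credit: +475 days → 4 October 2012.
Response Delay Deduction: −363 days → 7 October 2011.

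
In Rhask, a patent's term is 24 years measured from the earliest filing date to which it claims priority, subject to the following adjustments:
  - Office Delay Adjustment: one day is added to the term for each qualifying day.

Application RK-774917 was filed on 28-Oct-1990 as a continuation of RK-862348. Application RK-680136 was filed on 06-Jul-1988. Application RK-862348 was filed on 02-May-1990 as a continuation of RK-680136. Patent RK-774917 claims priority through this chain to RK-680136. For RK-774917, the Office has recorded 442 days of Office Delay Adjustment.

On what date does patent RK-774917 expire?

Earliest priority filing: 6 July 1988.
Base term: 6 July 1988 + 24 years → 6 July 2012.
Office Delay Adjustment: +442 days → 21 September 2013.

September 21, 2013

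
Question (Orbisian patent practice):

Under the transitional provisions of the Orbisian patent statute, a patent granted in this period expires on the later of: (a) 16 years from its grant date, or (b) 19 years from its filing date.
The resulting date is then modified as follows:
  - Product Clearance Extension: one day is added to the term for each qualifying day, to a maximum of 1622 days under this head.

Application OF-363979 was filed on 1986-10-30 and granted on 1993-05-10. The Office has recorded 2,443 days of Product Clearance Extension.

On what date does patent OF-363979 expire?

October 18, 2013

(a) grant + 16 years → 10 May 2009.
(b) filing + 19 years → 30 October 2005.
Later of the two: 10 May 2009.
Product Clearance Extension: 2443 days claimed exceeds the 1622-day cap, so +1622 days → 18 October 2013.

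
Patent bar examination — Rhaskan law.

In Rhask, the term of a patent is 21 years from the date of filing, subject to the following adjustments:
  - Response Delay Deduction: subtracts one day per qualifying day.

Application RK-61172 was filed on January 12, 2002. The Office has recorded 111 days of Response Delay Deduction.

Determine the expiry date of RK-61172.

September 23, 2022

Base term: filing date + 21 years → 12 January 2023.
Response Delay Deduction: −111 days → 23 September 2022.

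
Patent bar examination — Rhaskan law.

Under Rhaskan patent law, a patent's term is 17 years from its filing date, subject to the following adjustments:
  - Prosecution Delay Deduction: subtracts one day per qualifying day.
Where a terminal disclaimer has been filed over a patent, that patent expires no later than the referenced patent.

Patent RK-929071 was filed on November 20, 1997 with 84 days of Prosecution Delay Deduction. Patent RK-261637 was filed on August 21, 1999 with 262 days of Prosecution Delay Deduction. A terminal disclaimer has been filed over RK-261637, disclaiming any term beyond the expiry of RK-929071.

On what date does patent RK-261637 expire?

August 28, 2014

Natural term of RK-261637:
  Base: filing + 17 years → 21 August 2016.
  Prosecution Delay Deduction: −262 days → 3 December 2015.
Expiry of referenced patent RK-929071:
  Base: filing + 17 years → 20 November 2014.
  Prosecution Delay Deduction: −84 days → 28 August 2014.
Terminal disclaimer: RK-261637 expires on the earlier of 3 December 2015 and 28 August 2014.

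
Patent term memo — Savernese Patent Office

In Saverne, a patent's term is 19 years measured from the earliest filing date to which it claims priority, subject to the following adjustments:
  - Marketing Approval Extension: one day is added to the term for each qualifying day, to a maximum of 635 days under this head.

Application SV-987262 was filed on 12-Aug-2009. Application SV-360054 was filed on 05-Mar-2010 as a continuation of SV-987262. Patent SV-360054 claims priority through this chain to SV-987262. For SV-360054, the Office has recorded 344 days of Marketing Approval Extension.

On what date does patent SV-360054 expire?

Earliest priority filing: 12 August 2009.
Base term: 12 August 2009 + 19 years → 12 August 2028.
Marketing Approval Extension: 344 days (within the 635-day cap) → +344 days → 22 July 2029.

2029-07-22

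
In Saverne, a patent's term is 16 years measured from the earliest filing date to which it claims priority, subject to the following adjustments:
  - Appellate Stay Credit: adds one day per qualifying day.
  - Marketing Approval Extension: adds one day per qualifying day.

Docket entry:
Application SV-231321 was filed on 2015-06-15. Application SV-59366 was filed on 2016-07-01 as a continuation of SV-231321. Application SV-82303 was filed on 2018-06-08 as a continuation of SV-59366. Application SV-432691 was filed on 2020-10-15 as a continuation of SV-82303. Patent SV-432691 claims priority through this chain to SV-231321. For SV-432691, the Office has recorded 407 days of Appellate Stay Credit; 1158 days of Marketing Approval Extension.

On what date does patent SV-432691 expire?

Earliest priority filing: 15 June 2015.
Base term: 15 June 2015 + 16 years → 15 June 2031.
Appellate Stay Credit: +407 days → 26 July 2032.
Marketing Approval Extension: +1158 days → 27 September 2035.

September 27, 2035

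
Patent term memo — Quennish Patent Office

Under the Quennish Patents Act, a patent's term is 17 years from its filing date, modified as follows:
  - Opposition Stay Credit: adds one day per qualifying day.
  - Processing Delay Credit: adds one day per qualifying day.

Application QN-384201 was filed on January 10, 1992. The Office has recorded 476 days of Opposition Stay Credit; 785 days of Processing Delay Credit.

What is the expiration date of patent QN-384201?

2012-06-24

Base term: filing date + 17 years → 10 January 2009.
Opposition Stay Credit: +476 days → 1 May 2010.
Processing Delay Credit: +785 days → 24 June 2012.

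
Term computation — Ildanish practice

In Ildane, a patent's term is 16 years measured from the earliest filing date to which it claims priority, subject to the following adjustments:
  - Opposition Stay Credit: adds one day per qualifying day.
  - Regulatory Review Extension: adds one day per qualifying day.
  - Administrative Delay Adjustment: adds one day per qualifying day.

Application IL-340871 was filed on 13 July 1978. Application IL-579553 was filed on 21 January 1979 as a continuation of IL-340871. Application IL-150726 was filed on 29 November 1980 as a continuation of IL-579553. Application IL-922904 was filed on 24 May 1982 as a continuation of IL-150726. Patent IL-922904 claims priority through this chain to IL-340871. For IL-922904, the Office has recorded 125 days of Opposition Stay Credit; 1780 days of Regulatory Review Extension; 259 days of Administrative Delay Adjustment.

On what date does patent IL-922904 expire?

June 15, 2000

Earliest priority filing: 13 July 1978.
Base term: 13 July 1978 + 16 years → 13 July 1994.
Opposition Stay Credit: +125 days → 15 November 1994.
Regulatory Review Extension: +1780 days → 30 September 1999.
Administrative Delay Adjustment: +259 days → 15 June 2000.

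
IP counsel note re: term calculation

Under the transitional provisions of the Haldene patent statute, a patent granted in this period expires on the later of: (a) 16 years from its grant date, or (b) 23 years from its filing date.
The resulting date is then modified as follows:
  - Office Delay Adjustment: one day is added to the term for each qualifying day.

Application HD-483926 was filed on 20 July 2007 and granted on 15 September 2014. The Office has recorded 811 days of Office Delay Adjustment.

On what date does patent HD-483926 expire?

2032-12-04

(a) grant + 16 years → 15 September 2030.
(b) filing + 23 years → 20 July 2030.
Later of the two: 15 September 2030.
Office Delay Adjustment: +811 days → 4 December 2032.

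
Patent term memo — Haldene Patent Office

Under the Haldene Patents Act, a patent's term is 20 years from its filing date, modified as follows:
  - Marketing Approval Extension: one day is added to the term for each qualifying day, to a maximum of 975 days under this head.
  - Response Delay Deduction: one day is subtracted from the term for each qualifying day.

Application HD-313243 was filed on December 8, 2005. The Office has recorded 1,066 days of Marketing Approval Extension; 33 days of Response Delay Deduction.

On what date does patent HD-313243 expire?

July 7, 2028

Base term: filing date + 20 years → 8 December 2025.
Marketing Approval Extension: 1066 days claimed exceeds the 975-day cap, so +975 days → 9 August 2028.
Response Delay Deduction: −33 days → 7 July 2028.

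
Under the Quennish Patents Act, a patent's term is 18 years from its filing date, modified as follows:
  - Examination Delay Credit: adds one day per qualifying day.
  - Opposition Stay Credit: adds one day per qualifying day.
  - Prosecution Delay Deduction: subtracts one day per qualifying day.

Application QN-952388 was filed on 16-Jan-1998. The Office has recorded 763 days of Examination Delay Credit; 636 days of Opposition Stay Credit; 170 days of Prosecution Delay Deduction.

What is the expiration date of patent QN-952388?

Base term: filing date + 18 years → 16 January 2016.
Examination Delay Credit: +763 days → 17 February 2018.
Opposition Stay Credit: +636 days → 15 November 2019.
Prosecution Delay Deduction: −170 days → 29 May 2019.

2019-05-29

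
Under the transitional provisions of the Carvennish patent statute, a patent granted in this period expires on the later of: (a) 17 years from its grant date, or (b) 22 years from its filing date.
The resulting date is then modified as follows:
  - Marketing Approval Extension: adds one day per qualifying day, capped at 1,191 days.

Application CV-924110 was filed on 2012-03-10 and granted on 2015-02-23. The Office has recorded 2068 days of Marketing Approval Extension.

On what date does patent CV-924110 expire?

(a) grant + 17 years → 23 February 2032.
(b) filing + 22 years → 10 March 2034.
Later of the two: 10 March 2034.
Marketing Approval Extension: 2068 days claimed exceeds the 1191-day cap, so +1191 days → 13 June 2037.

June 13, 2037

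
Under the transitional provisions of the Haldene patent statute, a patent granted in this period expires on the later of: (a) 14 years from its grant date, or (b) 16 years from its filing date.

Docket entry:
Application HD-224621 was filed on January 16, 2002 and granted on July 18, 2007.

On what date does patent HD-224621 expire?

2021-07-18

(a) grant + 14 years → 18 July 2021.
(b) filing + 16 years → 16 January 2018.
Later of the two: 18 July 2021.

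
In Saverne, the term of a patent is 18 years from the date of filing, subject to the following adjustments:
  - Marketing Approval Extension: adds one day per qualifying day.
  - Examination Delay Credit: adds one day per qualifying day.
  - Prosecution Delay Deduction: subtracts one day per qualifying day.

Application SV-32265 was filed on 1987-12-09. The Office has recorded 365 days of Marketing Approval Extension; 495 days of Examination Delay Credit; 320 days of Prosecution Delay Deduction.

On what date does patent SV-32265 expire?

June 2, 2007

Base term: filing date + 18 years → 9 December 2005.
Marketing Approval Extension: +365 days → 9 December 2006.
Examination Delay Credit: +495 days → 17 April 2008.
Prosecution Delay Deduction: −320 days → 2 June 2007.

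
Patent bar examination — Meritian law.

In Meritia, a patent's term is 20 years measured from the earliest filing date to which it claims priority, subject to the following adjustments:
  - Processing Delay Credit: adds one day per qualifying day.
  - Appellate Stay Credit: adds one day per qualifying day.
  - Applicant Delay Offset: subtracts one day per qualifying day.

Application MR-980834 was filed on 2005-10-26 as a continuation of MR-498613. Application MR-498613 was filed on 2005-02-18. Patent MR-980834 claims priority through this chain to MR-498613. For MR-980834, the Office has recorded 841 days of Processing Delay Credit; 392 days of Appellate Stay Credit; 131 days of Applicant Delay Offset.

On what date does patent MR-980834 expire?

February 25, 2028

Earliest priority filing: 18 February 2005.
Base term: 18 February 2005 + 20 years → 18 February 2025.
Processing Delay Credit: +841 days → 9 June 2027.
Appellate Stay Credit: +392 days → 5 July 2028.
Applicant Delay Offset: −131 days → 25 February 2028.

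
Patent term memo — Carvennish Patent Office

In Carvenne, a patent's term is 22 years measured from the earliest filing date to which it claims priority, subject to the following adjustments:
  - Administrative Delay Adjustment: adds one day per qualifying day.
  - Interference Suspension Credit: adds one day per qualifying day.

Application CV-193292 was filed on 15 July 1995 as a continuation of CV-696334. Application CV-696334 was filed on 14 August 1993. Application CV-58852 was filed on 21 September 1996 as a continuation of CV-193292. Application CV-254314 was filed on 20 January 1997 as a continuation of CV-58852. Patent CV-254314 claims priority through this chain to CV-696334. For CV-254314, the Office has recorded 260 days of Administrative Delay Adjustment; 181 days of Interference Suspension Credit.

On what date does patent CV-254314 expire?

2016-10-28

Earliest priority filing: 14 August 1993.
Base term: 14 August 1993 + 22 years → 14 August 2015.
Administrative Delay Adjustment: +260 days → 30 April 2016.
Interference Suspension Credit: +181 days → 28 October 2016.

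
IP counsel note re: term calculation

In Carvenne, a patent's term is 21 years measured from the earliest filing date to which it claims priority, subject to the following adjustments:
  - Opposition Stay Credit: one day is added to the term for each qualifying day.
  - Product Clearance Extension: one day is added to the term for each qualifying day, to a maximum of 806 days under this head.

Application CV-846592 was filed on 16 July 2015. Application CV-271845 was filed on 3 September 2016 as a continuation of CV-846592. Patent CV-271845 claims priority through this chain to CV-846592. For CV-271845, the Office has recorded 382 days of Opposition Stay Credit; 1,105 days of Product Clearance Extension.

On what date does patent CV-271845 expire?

Earliest priority filing: 16 July 2015.
Base term: 16 July 2015 + 21 years → 16 July 2036.
Opposition Stay Credit: +382 days → 2 August 2037.
Product Clearance Extension: 1105 days claimed exceeds the 806-day cap, so +806 days → 17 October 2039.

2039-10-17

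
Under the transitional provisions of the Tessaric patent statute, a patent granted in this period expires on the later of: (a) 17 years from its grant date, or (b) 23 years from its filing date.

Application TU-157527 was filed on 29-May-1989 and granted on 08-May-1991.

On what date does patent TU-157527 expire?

2012-05-29

(a) grant + 17 years → 8 May 2008.
(b) filing + 23 years → 29 May 2012.
Later of the two: 29 May 2012.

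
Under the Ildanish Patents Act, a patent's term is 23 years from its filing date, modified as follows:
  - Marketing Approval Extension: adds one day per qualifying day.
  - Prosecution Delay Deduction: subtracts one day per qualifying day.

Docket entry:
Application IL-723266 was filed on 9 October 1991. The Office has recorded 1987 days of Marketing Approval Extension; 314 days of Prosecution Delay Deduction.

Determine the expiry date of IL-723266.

Base term: filing date + 23 years → 9 October 2014.
Marketing Approval Extension: +1987 days → 18 March 2020.
Prosecution Delay Deduction: −314 days → 9 May 2019.

May 9, 2019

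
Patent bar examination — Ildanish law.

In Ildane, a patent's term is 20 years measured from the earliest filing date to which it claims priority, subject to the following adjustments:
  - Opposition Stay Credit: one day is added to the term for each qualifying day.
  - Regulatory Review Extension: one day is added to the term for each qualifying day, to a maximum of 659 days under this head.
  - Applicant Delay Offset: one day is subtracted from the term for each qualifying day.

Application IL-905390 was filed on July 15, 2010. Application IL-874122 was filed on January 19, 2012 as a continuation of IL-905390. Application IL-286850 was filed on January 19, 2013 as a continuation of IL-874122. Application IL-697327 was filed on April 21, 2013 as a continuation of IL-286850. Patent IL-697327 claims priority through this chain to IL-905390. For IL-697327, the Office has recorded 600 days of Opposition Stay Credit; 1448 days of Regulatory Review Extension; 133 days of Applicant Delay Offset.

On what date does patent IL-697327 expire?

August 14, 2033

Earliest priority filing: 15 July 2010.
Base term: 15 July 2010 + 20 years → 15 July 2030.
Opposition Stay Credit: +600 days → 6 March 2032.
Regulatory Review Extension: 1448 days claimed exceeds the 659-day cap, so +659 days → 25 December 2033.
Applicant Delay Offset: −133 days → 14 August 2033.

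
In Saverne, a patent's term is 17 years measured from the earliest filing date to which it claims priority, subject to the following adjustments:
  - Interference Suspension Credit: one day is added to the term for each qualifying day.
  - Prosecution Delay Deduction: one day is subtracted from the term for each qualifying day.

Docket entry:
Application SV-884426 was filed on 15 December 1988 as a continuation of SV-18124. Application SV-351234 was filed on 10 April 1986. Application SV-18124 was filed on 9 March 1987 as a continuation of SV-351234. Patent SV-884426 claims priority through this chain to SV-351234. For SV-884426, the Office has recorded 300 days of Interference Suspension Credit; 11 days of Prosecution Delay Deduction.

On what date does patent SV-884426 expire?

January 24, 2004

Earliest priority filing: 10 April 1986.
Base term: 10 April 1986 + 17 years → 10 April 2003.
Interference Suspension Credit: +300 days → 4 February 2004.
Prosecution Delay Deduction: −11 days → 24 January 2004.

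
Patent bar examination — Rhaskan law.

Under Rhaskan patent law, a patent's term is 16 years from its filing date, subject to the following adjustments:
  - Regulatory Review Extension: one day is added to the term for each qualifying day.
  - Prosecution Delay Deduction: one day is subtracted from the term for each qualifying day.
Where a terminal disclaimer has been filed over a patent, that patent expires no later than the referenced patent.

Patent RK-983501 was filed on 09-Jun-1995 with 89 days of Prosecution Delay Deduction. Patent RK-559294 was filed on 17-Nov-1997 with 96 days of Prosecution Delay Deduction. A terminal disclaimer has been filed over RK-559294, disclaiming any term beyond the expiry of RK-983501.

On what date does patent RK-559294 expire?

March 12, 2011

Natural term of RK-559294:
  Base: filing + 16 years → 17 November 2013.
  Prosecution Delay Deduction: −96 days → 13 August 2013.
Expiry of referenced patent RK-983501:
  Base: filing + 16 years → 9 June 2011.
  Prosecution Delay Deduction: −89 days → 12 March 2011.
Terminal disclaimer: RK-559294 expires on the earlier of 13 August 2013 and 12 March 2011.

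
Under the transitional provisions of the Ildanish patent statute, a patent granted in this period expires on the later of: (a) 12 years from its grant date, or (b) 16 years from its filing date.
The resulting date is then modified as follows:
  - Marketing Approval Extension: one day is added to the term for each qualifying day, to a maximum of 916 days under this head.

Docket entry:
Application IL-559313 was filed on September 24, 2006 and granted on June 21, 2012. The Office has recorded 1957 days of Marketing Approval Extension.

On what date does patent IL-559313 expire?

2026-12-24

(a) grant + 12 years → 21 June 2024.
(b) filing + 16 years → 24 September 2022.
Later of the two: 21 June 2024.
Marketing Approval Extension: 1957 days claimed exceeds the 916-day cap, so +916 days → 24 December 2026.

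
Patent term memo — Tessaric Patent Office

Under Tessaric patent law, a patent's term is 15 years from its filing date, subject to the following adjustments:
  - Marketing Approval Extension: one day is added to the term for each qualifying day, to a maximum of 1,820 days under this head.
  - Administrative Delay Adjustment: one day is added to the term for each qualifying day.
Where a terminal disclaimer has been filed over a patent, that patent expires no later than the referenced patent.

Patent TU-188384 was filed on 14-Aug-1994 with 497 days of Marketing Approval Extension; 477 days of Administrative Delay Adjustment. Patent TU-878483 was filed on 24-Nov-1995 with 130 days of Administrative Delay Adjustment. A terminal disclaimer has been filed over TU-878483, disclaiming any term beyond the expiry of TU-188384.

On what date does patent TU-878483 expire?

Natural term of TU-878483:
  Base: filing + 15 years → 24 November 2010.
  Administrative Delay Adjustment: +130 days → 3 April 2011.
Expiry of referenced patent TU-188384:
  Base: filing + 15 years → 14 August 2009.
  Marketing Approval Extension: 497 days (within the 1820-day cap) → +497 days → 24 December 2010.
  Administrative Delay Adjustment: +477 days → 14 April 2012.
Terminal disclaimer: TU-878483 expires on the earlier of 3 April 2011 and 14 April 2012.

April 3, 2011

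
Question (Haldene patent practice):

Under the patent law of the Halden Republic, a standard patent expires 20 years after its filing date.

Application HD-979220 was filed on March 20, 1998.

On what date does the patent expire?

Filing date + 20 years → 20 March 2018.

March 20, 2018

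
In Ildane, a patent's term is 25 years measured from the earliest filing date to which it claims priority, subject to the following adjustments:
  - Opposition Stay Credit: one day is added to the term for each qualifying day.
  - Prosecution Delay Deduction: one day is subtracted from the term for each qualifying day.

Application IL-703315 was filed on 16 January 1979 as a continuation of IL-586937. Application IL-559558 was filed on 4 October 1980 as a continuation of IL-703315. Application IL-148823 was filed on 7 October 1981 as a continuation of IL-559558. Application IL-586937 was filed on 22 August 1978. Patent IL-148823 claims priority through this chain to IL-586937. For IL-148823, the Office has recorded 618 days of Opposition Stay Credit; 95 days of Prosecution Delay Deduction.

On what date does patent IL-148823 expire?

Earliest priority filing: 22 August 1978.
Base term: 22 August 1978 + 25 years → 22 August 2003.
Opposition Stay Credit: +618 days → 1 May 2005.
Prosecution Delay Deduction: −95 days → 26 January 2005.

2005-01-26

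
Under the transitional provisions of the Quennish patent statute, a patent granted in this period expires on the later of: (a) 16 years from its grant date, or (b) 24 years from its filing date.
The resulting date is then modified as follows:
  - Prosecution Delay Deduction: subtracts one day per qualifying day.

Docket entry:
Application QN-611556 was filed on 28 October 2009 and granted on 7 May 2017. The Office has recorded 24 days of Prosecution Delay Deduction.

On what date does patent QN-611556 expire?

2033-10-04

(a) grant + 16 years → 7 May 2033.
(b) filing + 24 years → 28 October 2033.
Later of the two: 28 October 2033.
Prosecution Delay Deduction: −24 days → 4 October 2033.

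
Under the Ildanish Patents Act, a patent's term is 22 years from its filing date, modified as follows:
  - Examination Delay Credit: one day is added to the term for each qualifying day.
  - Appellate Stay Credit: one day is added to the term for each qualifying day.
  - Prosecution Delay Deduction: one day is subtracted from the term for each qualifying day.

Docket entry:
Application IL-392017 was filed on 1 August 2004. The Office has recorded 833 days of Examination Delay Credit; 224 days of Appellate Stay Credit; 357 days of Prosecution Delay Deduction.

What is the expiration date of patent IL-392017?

Base term: filing date + 22 years → 1 August 2026.
Examination Delay Credit: +833 days → 11 November 2028.
Appellate Stay Credit: +224 days → 23 June 2029.
Prosecution Delay Deduction: −357 days → 1 July 2028.

2028-07-01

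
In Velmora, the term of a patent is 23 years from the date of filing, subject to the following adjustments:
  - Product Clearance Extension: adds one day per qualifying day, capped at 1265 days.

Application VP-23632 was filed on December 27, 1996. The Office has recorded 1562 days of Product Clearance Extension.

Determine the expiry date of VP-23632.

2023-06-14

Base term: filing date + 23 years → 27 December 2019.
Product Clearance Extension: 1562 days claimed exceeds the 1265-day cap, so +1265 days → 14 June 2023.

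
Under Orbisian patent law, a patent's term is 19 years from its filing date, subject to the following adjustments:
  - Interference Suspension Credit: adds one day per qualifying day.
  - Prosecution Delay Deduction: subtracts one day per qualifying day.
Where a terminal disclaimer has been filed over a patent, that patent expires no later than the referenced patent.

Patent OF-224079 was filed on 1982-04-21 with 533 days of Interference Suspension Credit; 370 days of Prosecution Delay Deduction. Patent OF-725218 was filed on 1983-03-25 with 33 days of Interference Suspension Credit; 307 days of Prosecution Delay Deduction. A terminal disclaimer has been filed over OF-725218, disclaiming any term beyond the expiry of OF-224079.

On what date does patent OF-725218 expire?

Natural term of OF-725218:
  Base: filing + 19 years → 25 March 2002.
  Interference Suspension Credit: +33 days → 27 April 2002.
  Prosecution Delay Deduction: −307 days → 24 June 2001.
Expiry of referenced patent OF-224079:
  Base: filing + 19 years → 21 April 2001.
  Interference Suspension Credit: +533 days → 6 October 2002.
  Prosecution Delay Deduction: −370 days → 1 October 2001.
Terminal disclaimer: OF-725218 expires on the earlier of 24 June 2001 and 1 October 2001.

2001-06-24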